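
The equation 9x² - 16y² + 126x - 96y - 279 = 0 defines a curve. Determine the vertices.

(-15, -3) and (1, -3)

Group the x- and y-terms: 9(x² + 14x) -16(y² + 6y) = 279
Completing the square gives 9(x + 7)² -16(y + 3)² = 279 + 441 - 144 = 576.
Dividing both sides by 576: (x + 7)²/64 - (y + 3)²/36 = 1
Hyperbola, center (-7, -3), transverse axis horizontal; a² = 64, b² = 36.
a = 8. Vertices at (h ± a, k).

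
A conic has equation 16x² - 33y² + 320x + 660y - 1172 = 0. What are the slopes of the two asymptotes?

4√33/33 and -4√33/33

16(x² + 20x) -33(y² - 20y) = 1172
Completing the square gives 16(x + 10)² -33(y - 10)² = 1172 + 1600 - 3300 = -528.
Dividing both sides by -528: (y - 10)²/16 - (x + 10)²/33 = 1
Hyperbola, center (-10, 10), transverse axis vertical; a² = 16, b² = 33.
For a vertical hyperbola the asymptotes have slope ±a/b.
Here that is ±4/√33 = ±4√33/33.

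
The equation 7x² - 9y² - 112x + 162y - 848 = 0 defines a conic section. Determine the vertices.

Group the x- and y-terms: 7(x² - 16x) -9(y² - 18y) = 848
Completing the square gives 7(x - 8)² -9(y - 9)² = 848 + 448 - 729 = 567.
Dividing both sides by 567: (x - 8)²/81 - (y - 9)²/63 = 1
Hyperbola, center (8, 9), transverse axis horizontal; a² = 81, b² = 63.
a = 9. Vertices at (h ± a, k).

(-1, 9) and (17, 9)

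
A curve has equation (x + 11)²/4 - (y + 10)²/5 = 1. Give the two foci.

(-14, -10) and (-8, -10)

Center (-11, -10). The positive term is the x-term, so the transverse axis is horizontal; a² = 4, b² = 5.
c² = a² + b² = 4 + 5 = 9, so c = 3.
Foci lie on the horizontal axis through the center: (h ± c, k).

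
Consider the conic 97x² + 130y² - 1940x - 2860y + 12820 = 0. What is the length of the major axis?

2√130

Rearranging, 97(x² - 20x) + 130(y² - 22y) = -12820.
Complete the square: 97(x - 10)² + 130(y - 11)² = -12820 + 9700 + 15730 = 12610
Dividing both sides by 12610: (x - 10)²/130 + (y - 11)²/97 = 1
Ellipse, center (10, 11), major axis horizontal; a² = 130, b² = 97.
a² = 130 so a = √130; the major axis has length 2a = 2√130.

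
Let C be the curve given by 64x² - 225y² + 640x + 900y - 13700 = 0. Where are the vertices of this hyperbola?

Group the x- and y-terms: 64(x² + 10x) -225(y² - 4y) = 13700
64(x + 5)² -225(y - 2)² = 13700 + 1600 - 900 = 14400
Dividing both sides by 14400: (x + 5)²/225 - (y - 2)²/64 = 1
Hyperbola, center (-5, 2), transverse axis horizontal; a² = 225, b² = 64.
a = 15. Vertices at (h ± a, k).

(-20, 2) and (10, 2)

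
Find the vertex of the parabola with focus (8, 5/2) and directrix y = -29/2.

The vertex is the midpoint between the focus and the directrix along the axis of symmetry.
Axis is vertical (directrix is horizontal). Vertex y-coordinate = (5/2 + (-29/2))/2 = -6; x-coordinate = 8.

(8, -6)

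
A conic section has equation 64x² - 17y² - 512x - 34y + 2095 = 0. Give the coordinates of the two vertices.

(4, -9) and (4, 7)

Collect terms: 64(x² - 8x) -17(y² + 2y) = -2095
Completing the square gives 64(x - 4)² -17(y + 1)² = -2095 + 1024 - 17 = -1088.
Divide through by -1088 to get (y + 1)²/64 - (x - 4)²/17 = 1.
Hyperbola, center (4, -1), transverse axis vertical; a² = 64, b² = 17.
a = 8. Vertices at (h, k ± a).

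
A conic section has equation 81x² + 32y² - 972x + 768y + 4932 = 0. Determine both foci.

81(x² - 12x) + 32(y² + 24y) = -4932
Completing the square gives 81(x - 6)² + 32(y + 12)² = -4932 + 2916 + 4608 = 2592.
Divide through by 2592 to get (x - 6)²/32 + (y + 12)²/81 = 1.
Ellipse, center (6, -12), major axis vertical; a² = 81, b² = 32.
c² = a² - b² = 81 - 32 = 49, so c = 7.
Foci lie on the vertical axis through the center: (h, k ± c).

(6, -19) and (6, -5)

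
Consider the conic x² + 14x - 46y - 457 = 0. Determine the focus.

(-7, 1/2)

Only x is squared. Complete the square in x: (x + 7)² = 46(y + 11).
Vertex (-7, -11); 4p = 46 so p = 23/2. Opens up.
Focus is p units from the vertex along the axis: (h, k + p).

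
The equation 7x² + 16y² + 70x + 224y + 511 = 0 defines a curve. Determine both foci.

(-11, -7) and (1, -7)

Collect terms: 7(x² + 10x) + 16(y² + 14y) = -511
Complete the square in x and y: 7(x + 5)² + 16(y + 7)² = -511 + 175 + 784 = 448
Divide by 448: (x + 5)²/64 + (y + 7)²/28 = 1
Ellipse, center (-5, -7), major axis horizontal; a² = 64, b² = 28.
c² = a² - b² = 64 - 28 = 36, so c = 6.
Foci lie on the horizontal axis through the center: (h ± c, k).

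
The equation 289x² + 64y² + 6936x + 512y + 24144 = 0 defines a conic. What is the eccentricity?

e = 15/17

Group the x- and y-terms: 289(x² + 24x) + 64(y² + 8y) = -24144
Completing the square gives 289(x + 12)² + 64(y + 4)² = -24144 + 41616 + 1024 = 18496.
Dividing both sides by 18496: (x + 12)²/64 + (y + 4)²/289 = 1
Ellipse, center (-12, -4), major axis vertical; a² = 289, b² = 64.
c² = a² - b² = 225, so c = 15.
e = c/a = 15/17.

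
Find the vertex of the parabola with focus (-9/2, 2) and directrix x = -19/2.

(-7, 2)

The vertex is the midpoint between the focus and the directrix along the axis of symmetry.
Axis is horizontal (directrix is vertical). Vertex x-coordinate = (-9/2 + (-19/2))/2 = -7; y-coordinate = 2.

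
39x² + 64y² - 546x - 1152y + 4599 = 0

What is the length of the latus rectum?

Collect terms: 39(x² - 14x) + 64(y² - 18y) = -4599
Complete the square in x and y: 39(x - 7)² + 64(y - 9)² = -4599 + 1911 + 5184 = 2496
Divide by 2496: (x - 7)²/64 + (y - 9)²/39 = 1
Ellipse, center (7, 9), major axis horizontal; a² = 64, b² = 39.
Latus rectum length = 2b²/a = 2·39/8 = 39/4.

39/4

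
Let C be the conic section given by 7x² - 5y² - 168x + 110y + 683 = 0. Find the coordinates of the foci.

7(x² - 24x) -5(y² - 22y) = -683
Complete the square: 7(x - 12)² -5(y - 11)² = -683 + 1008 - 605 = -280
Divide by -280: (y - 11)²/56 - (x - 12)²/40 = 1
Hyperbola, center (12, 11), transverse axis vertical; a² = 56, b² = 40.
c² = a² + b² = 56 + 40 = 96, so c = 4√6.
Foci lie on the vertical axis through the center: (h, k ± c).

(12, 11 - 4√6) and (12, 11 + 4√6)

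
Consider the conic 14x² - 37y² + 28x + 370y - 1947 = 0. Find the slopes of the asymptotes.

√518/37 and -√518/37

Collect terms: 14(x² + 2x) -37(y² - 10y) = 1947
14(x + 1)² -37(y - 5)² = 1947 + 14 - 925 = 1036
Divide by 1036: (x + 1)²/74 - (y - 5)²/28 = 1
Hyperbola, center (-1, 5), transverse axis horizontal; a² = 74, b² = 28.
For a horizontal hyperbola the asymptotes have slope ±b/a.
Here that is ±2√7/√74 = ±√518/37.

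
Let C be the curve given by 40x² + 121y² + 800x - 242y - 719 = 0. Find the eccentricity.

e = 9/11

40(x² + 20x) + 121(y² - 2y) = 719
Completing the square gives 40(x + 10)² + 121(y - 1)² = 719 + 4000 + 121 = 4840.
Dividing both sides by 4840: (x + 10)²/121 + (y - 1)²/40 = 1
Ellipse, center (-10, 1), major axis horizontal; a² = 121, b² = 40.
c² = a² - b² = 81, so c = 9.
e = c/a = 9/11.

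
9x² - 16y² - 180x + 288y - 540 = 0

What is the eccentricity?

9(x² - 20x) -16(y² - 18y) = 540
Complete the square: 9(x - 10)² -16(y - 9)² = 540 + 900 - 1296 = 144
Divide by 144: (x - 10)²/16 - (y - 9)²/9 = 1
Hyperbola, center (10, 9), transverse axis horizontal; a² = 16, b² = 9.
c² = a² + b² = 25, so c = 5.
e = c/a = 5/4.

e = 5/4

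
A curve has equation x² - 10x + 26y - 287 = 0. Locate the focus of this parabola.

Only x is squared. Complete the square in x: (x - 5)² = -26(y - 12).
Vertex (5, 12); 4p = -26 so p = -13/2. Opens down.
Focus is p units from the vertex along the axis: (h, k + p).

(5, 11/2)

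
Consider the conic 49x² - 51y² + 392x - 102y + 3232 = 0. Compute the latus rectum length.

102/7

49(x² + 8x) -51(y² + 2y) = -3232
Complete the square in x and y: 49(x + 4)² -51(y + 1)² = -3232 + 784 - 51 = -2499
Divide by -2499: (y + 1)²/49 - (x + 4)²/51 = 1
Hyperbola, center (-4, -1), transverse axis vertical; a² = 49, b² = 51.
Latus rectum length = 2b²/a = 2·51/7 = 102/7.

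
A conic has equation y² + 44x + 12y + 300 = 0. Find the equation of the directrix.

x = 5

Only y is squared. Complete the square in y: (y + 6)² = -44(x + 6).
Vertex (-6, -6); 4p = -44 so p = -11. Opens left.
Directrix is the vertical line x = h − p = -6 − (-11) = 5.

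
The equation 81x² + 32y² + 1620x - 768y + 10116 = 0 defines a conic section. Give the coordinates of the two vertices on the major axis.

Group the x- and y-terms: 81(x² + 20x) + 32(y² - 24y) = -10116
Complete the square: 81(x + 10)² + 32(y - 12)² = -10116 + 8100 + 4608 = 2592
Divide by 2592: (x + 10)²/32 + (y - 12)²/81 = 1
Ellipse, center (-10, 12), major axis vertical; a² = 81, b² = 32.
a = 9. Vertices at (h, k ± a).

(-10, 3) and (-10, 21)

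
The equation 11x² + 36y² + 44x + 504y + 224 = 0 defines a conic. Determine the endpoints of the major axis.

11(x² + 4x) + 36(y² + 14y) = -224
Completing the square gives 11(x + 2)² + 36(y + 7)² = -224 + 44 + 1764 = 1584.
Divide through by 1584 to get (x + 2)²/144 + (y + 7)²/44 = 1.
Ellipse, center (-2, -7), major axis horizontal; a² = 144, b² = 44.
a = 12. Vertices at (h ± a, k).

(-14, -7) and (10, -7)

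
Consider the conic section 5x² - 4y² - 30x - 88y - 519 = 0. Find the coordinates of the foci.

(-3, -11) and (9, -11)

Group the x- and y-terms: 5(x² - 6x) -4(y² + 22y) = 519
5(x - 3)² -4(y + 11)² = 519 + 45 - 484 = 80
Divide through by 80 to get (x - 3)²/16 - (y + 11)²/20 = 1.
Hyperbola, center (3, -11), transverse axis horizontal; a² = 16, b² = 20.
c² = a² + b² = 16 + 20 = 36, so c = 6.
Foci lie on the horizontal axis through the center: (h ± c, k).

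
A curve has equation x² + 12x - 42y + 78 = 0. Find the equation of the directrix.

Only x is squared. Complete the square in x: (x + 6)² = 42(y - 1).
Vertex (-6, 1); 4p = 42 so p = 21/2. Opens up.
Directrix is the horizontal line y = k − p = 1 − (21/2) = -19/2.

y = -19/2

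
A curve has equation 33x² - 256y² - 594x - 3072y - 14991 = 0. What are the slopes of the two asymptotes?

33(x² - 18x) -256(y² + 12y) = 14991
33(x - 9)² -256(y + 6)² = 14991 + 2673 - 9216 = 8448
Divide through by 8448 to get (x - 9)²/256 - (y + 6)²/33 = 1.
Hyperbola, center (9, -6), transverse axis horizontal; a² = 256, b² = 33.
For a horizontal hyperbola the asymptotes have slope ±b/a.
Here that is ±√33/16.

√33/16 and -√33/16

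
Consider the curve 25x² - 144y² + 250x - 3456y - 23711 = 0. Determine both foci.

Group: 25(x² + 10x) -144(y² + 24y) = 23711
Completing the square gives 25(x + 5)² -144(y + 12)² = 23711 + 625 - 20736 = 3600.
Divide through by 3600 to get (x + 5)²/144 - (y + 12)²/25 = 1.
Hyperbola, center (-5, -12), transverse axis horizontal; a² = 144, b² = 25.
c² = a² + b² = 144 + 25 = 169, so c = 13.
Foci lie on the horizontal axis through the center: (h ± c, k).

(-18, -12) and (8, -12)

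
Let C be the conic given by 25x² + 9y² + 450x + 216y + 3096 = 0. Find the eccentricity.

e = 4/5

Group: 25(x² + 18x) + 9(y² + 24y) = -3096
Complete the square in x and y: 25(x + 9)² + 9(y + 12)² = -3096 + 2025 + 1296 = 225
Dividing both sides by 225: (x + 9)²/9 + (y + 12)²/25 = 1
Ellipse, center (-9, -12), major axis vertical; a² = 25, b² = 9.
c² = a² - b² = 16, so c = 4.
e = c/a = 4/5.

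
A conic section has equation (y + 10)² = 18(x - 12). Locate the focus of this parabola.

(33/2, -10)

Vertex (12, -10); 4p = 18 so p = 9/2. Opens right.
Focus is p units from the vertex along the axis: (h + p, k).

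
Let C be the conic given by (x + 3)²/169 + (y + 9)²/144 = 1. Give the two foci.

Center (-3, -9). The larger denominator 169 sits under the x-term, so the major axis is horizontal; a² = 169, b² = 144.
c² = a² - b² = 169 - 144 = 25, so c = 5.
Foci lie on the horizontal axis through the center: (h ± c, k).

(-8, -9) and (2, -9)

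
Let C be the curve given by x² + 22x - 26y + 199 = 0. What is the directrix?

y = -7/2

Only x is squared. Complete the square in x: (x + 11)² = 26(y - 3).
Vertex (-11, 3); 4p = 26 so p = 13/2. Opens up.
Directrix is the horizontal line y = k − p = 3 − (13/2) = -7/2.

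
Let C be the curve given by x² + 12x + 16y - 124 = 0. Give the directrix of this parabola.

Only x is squared. Complete the square in x: (x + 6)² = -16(y - 10).
Vertex (-6, 10); 4p = -16 so p = -4. Opens down.
Directrix is the horizontal line y = k − p = 10 − (-4) = 14.

y = 14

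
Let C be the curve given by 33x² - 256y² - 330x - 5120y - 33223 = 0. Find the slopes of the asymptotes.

√33/16 and -√33/16

Rearranging, 33(x² - 10x) -256(y² + 20y) = 33223.
Complete the square in x and y: 33(x - 5)² -256(y + 10)² = 33223 + 825 - 25600 = 8448
Divide through by 8448 to get (x - 5)²/256 - (y + 10)²/33 = 1.
Hyperbola, center (5, -10), transverse axis horizontal; a² = 256, b² = 33.
For a horizontal hyperbola the asymptotes have slope ±b/a.
Here that is ±√33/16.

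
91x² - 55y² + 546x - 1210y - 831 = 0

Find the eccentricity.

e = √13286/91

Rearranging, 91(x² + 6x) -55(y² + 22y) = 831.
Completing the square gives 91(x + 3)² -55(y + 11)² = 831 + 819 - 6655 = -5005.
Dividing both sides by -5005: (y + 11)²/91 - (x + 3)²/55 = 1
Hyperbola, center (-3, -11), transverse axis vertical; a² = 91, b² = 55.
c² = a² + b² = 146, so c = √146.
e = c/a = √146/√91 = √13286/91.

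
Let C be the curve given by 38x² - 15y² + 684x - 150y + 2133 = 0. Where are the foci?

(-9 - √53, -5) and (-9 + √53, -5)

Group: 38(x² + 18x) -15(y² + 10y) = -2133
Complete the square in x and y: 38(x + 9)² -15(y + 5)² = -2133 + 3078 - 375 = 570
Divide through by 570 to get (x + 9)²/15 - (y + 5)²/38 = 1.
Hyperbola, center (-9, -5), transverse axis horizontal; a² = 15, b² = 38.
c² = a² + b² = 15 + 38 = 53, so c = √53.
Foci lie on the horizontal axis through the center: (h ± c, k).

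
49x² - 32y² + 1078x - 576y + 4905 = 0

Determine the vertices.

(-11, -16) and (-11, -2)

Collect terms: 49(x² + 22x) -32(y² + 18y) = -4905
Completing the square gives 49(x + 11)² -32(y + 9)² = -4905 + 5929 - 2592 = -1568.
Divide by -1568: (y + 9)²/49 - (x + 11)²/32 = 1
Hyperbola, center (-11, -9), transverse axis vertical; a² = 49, b² = 32.
a = 7. Vertices at (h, k ± a).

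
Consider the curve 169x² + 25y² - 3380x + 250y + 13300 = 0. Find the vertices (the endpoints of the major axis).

(10, -18) and (10, 8)

Rearranging, 169(x² - 20x) + 25(y² + 10y) = -13300.
169(x - 10)² + 25(y + 5)² = -13300 + 16900 + 625 = 4225
Dividing both sides by 4225: (x - 10)²/25 + (y + 5)²/169 = 1
Ellipse, center (10, -5), major axis vertical; a² = 169, b² = 25.
a = 13. Vertices at (h, k ± a).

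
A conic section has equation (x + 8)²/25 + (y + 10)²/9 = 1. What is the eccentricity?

e = 4/5

Center (-8, -10). The larger denominator 25 sits under the x-term, so the major axis is horizontal; a² = 25, b² = 9.
c² = a² - b² = 16, so c = 4.
e = c/a = 4/5.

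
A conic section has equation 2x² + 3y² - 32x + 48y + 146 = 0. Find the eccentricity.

e = √3/3

Collect terms: 2(x² - 16x) + 3(y² + 16y) = -146
Complete the square in x and y: 2(x - 8)² + 3(y + 8)² = -146 + 128 + 192 = 174
Divide through by 174 to get (x - 8)²/87 + (y + 8)²/58 = 1.
Ellipse, center (8, -8), major axis horizontal; a² = 87, b² = 58.
c² = a² - b² = 29, so c = √29.
e = c/a = √29/√87 = √3/3.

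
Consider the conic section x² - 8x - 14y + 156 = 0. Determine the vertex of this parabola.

Only x is squared. Complete the square in x: (x - 4)² = 14(y - 10).
Vertex (4, 10); 4p = 14 so p = 7/2. Opens up.

(4, 10)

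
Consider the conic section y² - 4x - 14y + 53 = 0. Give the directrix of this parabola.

x = 0

Only y is squared. Complete the square in y: (y - 7)² = 4(x - 1).
Vertex (1, 7); 4p = 4 so p = 1. Opens right.
Directrix is the vertical line x = h − p = 1 − (1) = 0.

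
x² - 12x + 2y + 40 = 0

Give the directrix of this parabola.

y = -3/2

Only x is squared. Complete the square in x: (x - 6)² = -2(y + 2).
Vertex (6, -2); 4p = -2 so p = -1/2. Opens down.
Directrix is the horizontal line y = k − p = -2 − (-1/2) = -3/2.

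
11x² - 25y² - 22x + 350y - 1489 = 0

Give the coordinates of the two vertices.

Group the x- and y-terms: 11(x² - 2x) -25(y² - 14y) = 1489
Complete the square in x and y: 11(x - 1)² -25(y - 7)² = 1489 + 11 - 1225 = 275
Dividing both sides by 275: (x - 1)²/25 - (y - 7)²/11 = 1
Hyperbola, center (1, 7), transverse axis horizontal; a² = 25, b² = 11.
a = 5. Vertices at (h ± a, k).

(-4, 7) and (6, 7)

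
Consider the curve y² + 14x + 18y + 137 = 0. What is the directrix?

x = -1/2

Only y is squared. Complete the square in y: (y + 9)² = -14(x + 4).
Vertex (-4, -9); 4p = -14 so p = -7/2. Opens left.
Directrix is the vertical line x = h − p = -4 − (-7/2) = -1/2.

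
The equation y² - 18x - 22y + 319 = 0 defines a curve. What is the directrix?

x = 13/2

Only y is squared. Complete the square in y: (y - 11)² = 18(x - 11).
Vertex (11, 11); 4p = 18 so p = 9/2. Opens right.
Directrix is the vertical line x = h − p = 11 − (9/2) = 13/2.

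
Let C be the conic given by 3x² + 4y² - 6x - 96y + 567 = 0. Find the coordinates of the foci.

(0, 12) and (2, 12)

Group the x- and y-terms: 3(x² - 2x) + 4(y² - 24y) = -567
Complete the square: 3(x - 1)² + 4(y - 12)² = -567 + 3 + 576 = 12
Divide by 12: (x - 1)²/4 + (y - 12)²/3 = 1
Ellipse, center (1, 12), major axis horizontal; a² = 4, b² = 3.
c² = a² - b² = 4 - 3 = 1, so c = 1.
Foci lie on the horizontal axis through the center: (h ± c, k).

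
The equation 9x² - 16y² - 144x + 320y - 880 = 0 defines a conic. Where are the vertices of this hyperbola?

Rearranging, 9(x² - 16x) -16(y² - 20y) = 880.
Completing the square gives 9(x - 8)² -16(y - 10)² = 880 + 576 - 1600 = -144.
Dividing both sides by -144: (y - 10)²/9 - (x - 8)²/16 = 1
Hyperbola, center (8, 10), transverse axis vertical; a² = 9, b² = 16.
a = 3. Vertices at (h, k ± a).

(8, 7) and (8, 13)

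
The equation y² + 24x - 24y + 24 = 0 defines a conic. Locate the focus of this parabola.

(-1, 12)

Only y is squared. Complete the square in y: (y - 12)² = -24(x - 5).
Vertex (5, 12); 4p = -24 so p = -6. Opens left.
Focus is p units from the vertex along the axis: (h + p, k).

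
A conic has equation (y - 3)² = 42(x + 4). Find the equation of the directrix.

x = -29/2

Vertex (-4, 3); 4p = 42 so p = 21/2. Opens right.
Directrix is the vertical line x = h − p = -4 − (21/2) = -29/2.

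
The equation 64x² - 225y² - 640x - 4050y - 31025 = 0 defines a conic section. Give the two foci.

Group: 64(x² - 10x) -225(y² + 18y) = 31025
Complete the square: 64(x - 5)² -225(y + 9)² = 31025 + 1600 - 18225 = 14400
Dividing both sides by 14400: (x - 5)²/225 - (y + 9)²/64 = 1
Hyperbola, center (5, -9), transverse axis horizontal; a² = 225, b² = 64.
c² = a² + b² = 225 + 64 = 289, so c = 17.
Foci lie on the horizontal axis through the center: (h ± c, k).

(-12, -9) and (22, -9)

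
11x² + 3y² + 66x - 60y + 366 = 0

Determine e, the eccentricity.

Rearranging, 11(x² + 6x) + 3(y² - 20y) = -366.
Completing the square gives 11(x + 3)² + 3(y - 10)² = -366 + 99 + 300 = 33.
Divide through by 33 to get (x + 3)²/3 + (y - 10)²/11 = 1.
Ellipse, center (-3, 10), major axis vertical; a² = 11, b² = 3.
c² = a² - b² = 8, so c = 2√2.
e = c/a = 2√2/√11 = 2√22/11.

e = 2√22/11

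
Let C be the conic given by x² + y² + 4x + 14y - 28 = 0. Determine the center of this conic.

(-2, -7)

Collect terms: (x² + 4x) + (y² + 14y) = 28
Completing the square gives (x + 2)² + (y + 7)² = 28 + 4 + 49 = 81.
So (x + 2)² + (y + 7)² = 81.
Circle centered at (-2, -7) with r² = 81.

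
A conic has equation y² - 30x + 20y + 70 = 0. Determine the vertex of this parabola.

(-1, -10)

Only y is squared. Complete the square in y: (y + 10)² = 30(x + 1).
Vertex (-1, -10); 4p = 30 so p = 15/2. Opens right.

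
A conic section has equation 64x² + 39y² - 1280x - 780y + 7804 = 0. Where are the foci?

(10, 5) and (10, 15)

Group the x- and y-terms: 64(x² - 20x) + 39(y² - 20y) = -7804
Completing the square gives 64(x - 10)² + 39(y - 10)² = -7804 + 6400 + 3900 = 2496.
Dividing both sides by 2496: (x - 10)²/39 + (y - 10)²/64 = 1
Ellipse, center (10, 10), major axis vertical; a² = 64, b² = 39.
c² = a² - b² = 64 - 39 = 25, so c = 5.
Foci lie on the vertical axis through the center: (h, k ± c).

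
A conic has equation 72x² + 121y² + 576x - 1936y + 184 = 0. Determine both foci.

(-11, 8) and (3, 8)

Group: 72(x² + 8x) + 121(y² - 16y) = -184
Complete the square: 72(x + 4)² + 121(y - 8)² = -184 + 1152 + 7744 = 8712
Divide by 8712: (x + 4)²/121 + (y - 8)²/72 = 1
Ellipse, center (-4, 8), major axis horizontal; a² = 121, b² = 72.
c² = a² - b² = 121 - 72 = 49, so c = 7.
Foci lie on the horizontal axis through the center: (h ± c, k).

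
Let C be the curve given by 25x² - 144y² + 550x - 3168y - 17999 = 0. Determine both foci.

(-24, -11) and (2, -11)

Collect terms: 25(x² + 22x) -144(y² + 22y) = 17999
Completing the square gives 25(x + 11)² -144(y + 11)² = 17999 + 3025 - 17424 = 3600.
Divide through by 3600 to get (x + 11)²/144 - (y + 11)²/25 = 1.
Hyperbola, center (-11, -11), transverse axis horizontal; a² = 144, b² = 25.
c² = a² + b² = 144 + 25 = 169, so c = 13.
Foci lie on the horizontal axis through the center: (h ± c, k).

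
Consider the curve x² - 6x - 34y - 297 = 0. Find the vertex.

(3, -9)

Only x is squared. Complete the square in x: (x - 3)² = 34(y + 9).
Vertex (3, -9); 4p = 34 so p = 17/2. Opens up.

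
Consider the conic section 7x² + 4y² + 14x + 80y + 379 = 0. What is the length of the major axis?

2√7

7(x² + 2x) + 4(y² + 20y) = -379
7(x + 1)² + 4(y + 10)² = -379 + 7 + 400 = 28
Divide through by 28 to get (x + 1)²/4 + (y + 10)²/7 = 1.
Ellipse, center (-1, -10), major axis vertical; a² = 7, b² = 4.
a² = 7 so a = √7; the major axis has length 2a = 2√7.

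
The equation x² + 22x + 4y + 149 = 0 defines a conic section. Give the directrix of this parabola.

Only x is squared. Complete the square in x: (x + 11)² = -4(y + 7).
Vertex (-11, -7); 4p = -4 so p = -1. Opens down.
Directrix is the horizontal line y = k − p = -7 − (-1) = -6.

y = -6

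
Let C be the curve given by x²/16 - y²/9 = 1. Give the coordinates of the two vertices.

(-4, 0) and (4, 0)

Center (0, 0). The positive term is the x-term, so the transverse axis is horizontal; a² = 16, b² = 9.
a = 4. Vertices at (h ± a, k).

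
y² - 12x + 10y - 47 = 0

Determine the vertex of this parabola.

Only y is squared. Complete the square in y: (y + 5)² = 12(x + 6).
Vertex (-6, -5); 4p = 12 so p = 3. Opens right.

(-6, -5)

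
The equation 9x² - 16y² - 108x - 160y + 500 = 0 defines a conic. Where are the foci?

Rearranging, 9(x² - 12x) -16(y² + 10y) = -500.
Complete the square in x and y: 9(x - 6)² -16(y + 5)² = -500 + 324 - 400 = -576
Divide by -576: (y + 5)²/36 - (x - 6)²/64 = 1
Hyperbola, center (6, -5), transverse axis vertical; a² = 36, b² = 64.
c² = a² + b² = 36 + 64 = 100, so c = 10.
Foci lie on the vertical axis through the center: (h, k ± c).

(6, -15) and (6, 5)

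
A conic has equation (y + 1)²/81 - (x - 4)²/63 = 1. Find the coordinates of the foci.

Center (4, -1). The positive term is the y-term, so the transverse axis is vertical; a² = 81, b² = 63.
c² = a² + b² = 81 + 63 = 144, so c = 12.
Foci lie on the vertical axis through the center: (h, k ± c).

(4, -13) and (4, 11)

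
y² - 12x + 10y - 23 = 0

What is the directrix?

Only y is squared. Complete the square in y: (y + 5)² = 12(x + 4).
Vertex (-4, -5); 4p = 12 so p = 3. Opens right.
Directrix is the vertical line x = h − p = -4 − (3) = -7.

x = -7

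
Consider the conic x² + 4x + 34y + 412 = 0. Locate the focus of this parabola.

Only x is squared. Complete the square in x: (x + 2)² = -34(y + 12).
Vertex (-2, -12); 4p = -34 so p = -17/2. Opens down.
Focus is p units from the vertex along the axis: (h, k + p).

(-2, -41/2)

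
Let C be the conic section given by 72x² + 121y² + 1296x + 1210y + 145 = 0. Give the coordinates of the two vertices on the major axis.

(-20, -5) and (2, -5)

Collect terms: 72(x² + 18x) + 121(y² + 10y) = -145
Complete the square: 72(x + 9)² + 121(y + 5)² = -145 + 5832 + 3025 = 8712
Dividing both sides by 8712: (x + 9)²/121 + (y + 5)²/72 = 1
Ellipse, center (-9, -5), major axis horizontal; a² = 121, b² = 72.
a = 11. Vertices at (h ± a, k).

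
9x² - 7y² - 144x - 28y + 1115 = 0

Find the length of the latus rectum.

Group the x- and y-terms: 9(x² - 16x) -7(y² + 4y) = -1115
9(x - 8)² -7(y + 2)² = -1115 + 576 - 28 = -567
Dividing both sides by -567: (y + 2)²/81 - (x - 8)²/63 = 1
Hyperbola, center (8, -2), transverse axis vertical; a² = 81, b² = 63.
Latus rectum length = 2b²/a = 2·63/9 = 14.

14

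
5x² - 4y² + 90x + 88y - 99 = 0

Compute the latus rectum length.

5

Group: 5(x² + 18x) -4(y² - 22y) = 99
Completing the square gives 5(x + 9)² -4(y - 11)² = 99 + 405 - 484 = 20.
Dividing both sides by 20: (x + 9)²/4 - (y - 11)²/5 = 1
Hyperbola, center (-9, 11), transverse axis horizontal; a² = 4, b² = 5.
Latus rectum length = 2b²/a = 2·5/2 = 5.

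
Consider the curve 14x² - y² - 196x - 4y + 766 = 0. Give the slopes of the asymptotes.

√14 and -√14

Group the x- and y-terms: 14(x² - 14x) -(y² + 4y) = -766
Complete the square in x and y: 14(x - 7)² -(y + 2)² = -766 + 686 - 4 = -84
Divide through by -84 to get (y + 2)²/84 - (x - 7)²/6 = 1.
Hyperbola, center (7, -2), transverse axis vertical; a² = 84, b² = 6.
For a vertical hyperbola the asymptotes have slope ±a/b.
Here that is ±2√21/√6 = ±√14.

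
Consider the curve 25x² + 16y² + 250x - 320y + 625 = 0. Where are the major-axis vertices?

Group the x- and y-terms: 25(x² + 10x) + 16(y² - 20y) = -625
25(x + 5)² + 16(y - 10)² = -625 + 625 + 1600 = 1600
Divide by 1600: (x + 5)²/64 + (y - 10)²/100 = 1
Ellipse, center (-5, 10), major axis vertical; a² = 100, b² = 64.
a = 10. Vertices at (h, k ± a).

(-5, 0) and (-5, 20)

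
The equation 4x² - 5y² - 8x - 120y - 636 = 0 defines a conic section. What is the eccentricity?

Group: 4(x² - 2x) -5(y² + 24y) = 636
Complete the square in x and y: 4(x - 1)² -5(y + 12)² = 636 + 4 - 720 = -80
Divide through by -80 to get (y + 12)²/16 - (x - 1)²/20 = 1.
Hyperbola, center (1, -12), transverse axis vertical; a² = 16, b² = 20.
c² = a² + b² = 36, so c = 6.
e = c/a = 6/4 = 3/2.

e = 3/2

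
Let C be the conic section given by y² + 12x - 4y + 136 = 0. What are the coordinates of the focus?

(-14, 2)

Only y is squared. Complete the square in y: (y - 2)² = -12(x + 11).
Vertex (-11, 2); 4p = -12 so p = -3. Opens left.
Focus is p units from the vertex along the axis: (h + p, k).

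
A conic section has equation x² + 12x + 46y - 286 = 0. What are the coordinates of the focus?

Only x is squared. Complete the square in x: (x + 6)² = -46(y - 7).
Vertex (-6, 7); 4p = -46 so p = -23/2. Opens down.
Focus is p units from the vertex along the axis: (h, k + p).

(-6, -9/2)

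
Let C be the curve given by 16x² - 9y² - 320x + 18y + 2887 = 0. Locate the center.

(10, 1)

Group: 16(x² - 20x) -9(y² - 2y) = -2887
Completing the square gives 16(x - 10)² -9(y - 1)² = -2887 + 1600 - 9 = -1296.
Divide through by -1296 to get (y - 1)²/144 - (x - 10)²/81 = 1.
Hyperbola with center (10, 1).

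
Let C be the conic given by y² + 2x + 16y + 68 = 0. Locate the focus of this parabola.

Only y is squared. Complete the square in y: (y + 8)² = -2(x + 2).
Vertex (-2, -8); 4p = -2 so p = -1/2. Opens left.
Focus is p units from the vertex along the axis: (h + p, k).

(-5/2, -8)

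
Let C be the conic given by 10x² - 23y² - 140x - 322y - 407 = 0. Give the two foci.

(7, -7 - √33) and (7, -7 + √33)

Group: 10(x² - 14x) -23(y² + 14y) = 407
Complete the square in x and y: 10(x - 7)² -23(y + 7)² = 407 + 490 - 1127 = -230
Divide through by -230 to get (y + 7)²/10 - (x - 7)²/23 = 1.
Hyperbola, center (7, -7), transverse axis vertical; a² = 10, b² = 23.
c² = a² + b² = 10 + 23 = 33, so c = √33.
Foci lie on the vertical axis through the center: (h, k ± c).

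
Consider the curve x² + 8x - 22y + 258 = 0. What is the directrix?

Only x is squared. Complete the square in x: (x + 4)² = 22(y - 11).
Vertex (-4, 11); 4p = 22 so p = 11/2. Opens up.
Directrix is the horizontal line y = k − p = 11 − (11/2) = 11/2.

y = 11/2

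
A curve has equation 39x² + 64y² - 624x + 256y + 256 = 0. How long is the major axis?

Group: 39(x² - 16x) + 64(y² + 4y) = -256
39(x - 8)² + 64(y + 2)² = -256 + 2496 + 256 = 2496
Dividing both sides by 2496: (x - 8)²/64 + (y + 2)²/39 = 1
Ellipse, center (8, -2), major axis horizontal; a² = 64, b² = 39.
a² = 64 so a = 8; the major axis has length 2a = 16.

16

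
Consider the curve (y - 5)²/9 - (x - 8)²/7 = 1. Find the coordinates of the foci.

Center (8, 5). The positive term is the y-term, so the transverse axis is vertical; a² = 9, b² = 7.
c² = a² + b² = 9 + 7 = 16, so c = 4.
Foci lie on the vertical axis through the center: (h, k ± c).

(8, 1) and (8, 9)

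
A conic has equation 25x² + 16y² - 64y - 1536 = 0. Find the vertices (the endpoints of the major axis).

(0, -8) and (0, 12)

Rearranging, 25x² + 16(y² - 4y) = 1536.
Complete the square: 25x² + 16(y - 2)² = 1536 + 0 + 64 = 1600
Dividing both sides by 1600: x²/64 + (y - 2)²/100 = 1
Ellipse, center (0, 2), major axis vertical; a² = 100, b² = 64.
a = 10. Vertices at (h, k ± a).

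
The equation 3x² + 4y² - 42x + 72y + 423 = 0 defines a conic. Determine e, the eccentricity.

Rearranging, 3(x² - 14x) + 4(y² + 18y) = -423.
Complete the square in x and y: 3(x - 7)² + 4(y + 9)² = -423 + 147 + 324 = 48
Divide by 48: (x - 7)²/16 + (y + 9)²/12 = 1
Ellipse, center (7, -9), major axis horizontal; a² = 16, b² = 12.
c² = a² - b² = 4, so c = 2.
e = c/a = 2/4 = 1/2.

e = 1/2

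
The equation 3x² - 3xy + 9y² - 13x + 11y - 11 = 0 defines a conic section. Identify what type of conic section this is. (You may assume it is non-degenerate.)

A = 3, B = -3, C = 9.
Discriminant B² − 4AC = (-3)² − 4·3·9 = -99.
B² − 4AC < 0 ⇒ ellipse.

ellipse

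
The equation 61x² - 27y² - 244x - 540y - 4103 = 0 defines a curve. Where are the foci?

(2 - 2√22, -10) and (2 + 2√22, -10)

Collect terms: 61(x² - 4x) -27(y² + 20y) = 4103
Completing the square gives 61(x - 2)² -27(y + 10)² = 4103 + 244 - 2700 = 1647.
Dividing both sides by 1647: (x - 2)²/27 - (y + 10)²/61 = 1
Hyperbola, center (2, -10), transverse axis horizontal; a² = 27, b² = 61.
c² = a² + b² = 27 + 61 = 88, so c = 2√22.
Foci lie on the horizontal axis through the center: (h ± c, k).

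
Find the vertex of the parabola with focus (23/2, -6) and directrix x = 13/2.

(9, -6)

The vertex is the midpoint between the focus and the directrix along the axis of symmetry.
Axis is horizontal (directrix is vertical). Vertex x-coordinate = (23/2 + 13/2)/2 = 9; y-coordinate = -6.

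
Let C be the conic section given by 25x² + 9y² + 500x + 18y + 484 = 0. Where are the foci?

25(x² + 20x) + 9(y² + 2y) = -484
25(x + 10)² + 9(y + 1)² = -484 + 2500 + 9 = 2025
Divide through by 2025 to get (x + 10)²/81 + (y + 1)²/225 = 1.
Ellipse, center (-10, -1), major axis vertical; a² = 225, b² = 81.
c² = a² - b² = 225 - 81 = 144, so c = 12.
Foci lie on the vertical axis through the center: (h, k ± c).

(-10, -13) and (-10, 11)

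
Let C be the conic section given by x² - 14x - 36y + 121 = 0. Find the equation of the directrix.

Only x is squared. Complete the square in x: (x - 7)² = 36(y - 2).
Vertex (7, 2); 4p = 36 so p = 9. Opens up.
Directrix is the horizontal line y = k − p = 2 − (9) = -7.

y = -7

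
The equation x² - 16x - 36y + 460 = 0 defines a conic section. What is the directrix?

Only x is squared. Complete the square in x: (x - 8)² = 36(y - 11).
Vertex (8, 11); 4p = 36 so p = 9. Opens up.
Directrix is the horizontal line y = k − p = 11 − (9) = 2.

y = 2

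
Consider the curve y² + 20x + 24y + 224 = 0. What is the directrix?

x = 1

Only y is squared. Complete the square in y: (y + 12)² = -20(x + 4).
Vertex (-4, -12); 4p = -20 so p = -5. Opens left.
Directrix is the vertical line x = h − p = -4 − (-5) = 1.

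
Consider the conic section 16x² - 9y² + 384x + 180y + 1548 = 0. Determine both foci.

Rearranging, 16(x² + 24x) -9(y² - 20y) = -1548.
Complete the square: 16(x + 12)² -9(y - 10)² = -1548 + 2304 - 900 = -144
Divide by -144: (y - 10)²/16 - (x + 12)²/9 = 1
Hyperbola, center (-12, 10), transverse axis vertical; a² = 16, b² = 9.
c² = a² + b² = 16 + 9 = 25, so c = 5.
Foci lie on the vertical axis through the center: (h, k ± c).

(-12, 5) and (-12, 15)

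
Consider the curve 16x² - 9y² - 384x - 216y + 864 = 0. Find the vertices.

(9, -12) and (15, -12)

Rearranging, 16(x² - 24x) -9(y² + 24y) = -864.
16(x - 12)² -9(y + 12)² = -864 + 2304 - 1296 = 144
Dividing both sides by 144: (x - 12)²/9 - (y + 12)²/16 = 1
Hyperbola, center (12, -12), transverse axis horizontal; a² = 9, b² = 16.
a = 3. Vertices at (h ± a, k).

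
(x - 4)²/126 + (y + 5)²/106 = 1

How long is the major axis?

Center (4, -5). The larger denominator 126 sits under the x-term, so the major axis is horizontal; a² = 126, b² = 106.
a² = 126 so a = 3√14; the major axis has length 2a = 6√14.

6√14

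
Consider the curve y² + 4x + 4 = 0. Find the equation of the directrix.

x = 0

Only y is squared. Complete the square in y: y² = -4(x + 1).
Vertex (-1, 0); 4p = -4 so p = -1. Opens left.
Directrix is the vertical line x = h − p = -1 − (-1) = 0.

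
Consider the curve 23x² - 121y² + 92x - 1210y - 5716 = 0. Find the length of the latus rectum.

23(x² + 4x) -121(y² + 10y) = 5716
Complete the square: 23(x + 2)² -121(y + 5)² = 5716 + 92 - 3025 = 2783
Divide through by 2783 to get (x + 2)²/121 - (y + 5)²/23 = 1.
Hyperbola, center (-2, -5), transverse axis horizontal; a² = 121, b² = 23.
Latus rectum length = 2b²/a = 2·23/11 = 46/11.

46/11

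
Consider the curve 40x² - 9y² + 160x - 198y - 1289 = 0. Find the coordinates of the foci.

Collect terms: 40(x² + 4x) -9(y² + 22y) = 1289
Complete the square in x and y: 40(x + 2)² -9(y + 11)² = 1289 + 160 - 1089 = 360
Divide by 360: (x + 2)²/9 - (y + 11)²/40 = 1
Hyperbola, center (-2, -11), transverse axis horizontal; a² = 9, b² = 40.
c² = a² + b² = 9 + 40 = 49, so c = 7.
Foci lie on the horizontal axis through the center: (h ± c, k).

(-9, -11) and (5, -11)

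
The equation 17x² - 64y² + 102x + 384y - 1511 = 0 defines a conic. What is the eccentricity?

e = 9/8

Rearranging, 17(x² + 6x) -64(y² - 6y) = 1511.
17(x + 3)² -64(y - 3)² = 1511 + 153 - 576 = 1088
Dividing both sides by 1088: (x + 3)²/64 - (y - 3)²/17 = 1
Hyperbola, center (-3, 3), transverse axis horizontal; a² = 64, b² = 17.
c² = a² + b² = 81, so c = 9.
e = c/a = 9/8.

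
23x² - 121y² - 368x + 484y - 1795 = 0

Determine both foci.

Collect terms: 23(x² - 16x) -121(y² - 4y) = 1795
Complete the square in x and y: 23(x - 8)² -121(y - 2)² = 1795 + 1472 - 484 = 2783
Divide through by 2783 to get (x - 8)²/121 - (y - 2)²/23 = 1.
Hyperbola, center (8, 2), transverse axis horizontal; a² = 121, b² = 23.
c² = a² + b² = 121 + 23 = 144, so c = 12.
Foci lie on the horizontal axis through the center: (h ± c, k).

(-4, 2) and (20, 2)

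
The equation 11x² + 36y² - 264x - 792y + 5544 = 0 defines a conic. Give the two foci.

Group: 11(x² - 24x) + 36(y² - 22y) = -5544
Completing the square gives 11(x - 12)² + 36(y - 11)² = -5544 + 1584 + 4356 = 396.
Divide through by 396 to get (x - 12)²/36 + (y - 11)²/11 = 1.
Ellipse, center (12, 11), major axis horizontal; a² = 36, b² = 11.
c² = a² - b² = 36 - 11 = 25, so c = 5.
Foci lie on the horizontal axis through the center: (h ± c, k).

(7, 11) and (17, 11)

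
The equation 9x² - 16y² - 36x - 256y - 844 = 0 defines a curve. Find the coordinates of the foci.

(2, -13) and (2, -3)

Group: 9(x² - 4x) -16(y² + 16y) = 844
9(x - 2)² -16(y + 8)² = 844 + 36 - 1024 = -144
Divide through by -144 to get (y + 8)²/9 - (x - 2)²/16 = 1.
Hyperbola, center (2, -8), transverse axis vertical; a² = 9, b² = 16.
c² = a² + b² = 9 + 16 = 25, so c = 5.
Foci lie on the vertical axis through the center: (h, k ± c).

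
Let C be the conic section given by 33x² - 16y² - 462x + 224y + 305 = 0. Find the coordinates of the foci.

Collect terms: 33(x² - 14x) -16(y² - 14y) = -305
Complete the square in x and y: 33(x - 7)² -16(y - 7)² = -305 + 1617 - 784 = 528
Dividing both sides by 528: (x - 7)²/16 - (y - 7)²/33 = 1
Hyperbola, center (7, 7), transverse axis horizontal; a² = 16, b² = 33.
c² = a² + b² = 16 + 33 = 49, so c = 7.
Foci lie on the horizontal axis through the center: (h ± c, k).

(0, 7) and (14, 7)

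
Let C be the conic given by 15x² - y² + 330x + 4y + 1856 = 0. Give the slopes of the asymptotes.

√15 and -√15

Rearranging, 15(x² + 22x) -(y² - 4y) = -1856.
Completing the square gives 15(x + 11)² -(y - 2)² = -1856 + 1815 - 4 = -45.
Dividing both sides by -45: (y - 2)²/45 - (x + 11)²/3 = 1
Hyperbola, center (-11, 2), transverse axis vertical; a² = 45, b² = 3.
For a vertical hyperbola the asymptotes have slope ±a/b.
Here that is ±3√5/√3 = ±√15.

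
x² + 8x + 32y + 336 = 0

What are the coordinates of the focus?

Only x is squared. Complete the square in x: (x + 4)² = -32(y + 10).
Vertex (-4, -10); 4p = -32 so p = -8. Opens down.
Focus is p units from the vertex along the axis: (h, k + p).

(-4, -18)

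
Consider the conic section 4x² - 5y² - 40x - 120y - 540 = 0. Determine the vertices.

Collect terms: 4(x² - 10x) -5(y² + 24y) = 540
Complete the square in x and y: 4(x - 5)² -5(y + 12)² = 540 + 100 - 720 = -80
Divide through by -80 to get (y + 12)²/16 - (x - 5)²/20 = 1.
Hyperbola, center (5, -12), transverse axis vertical; a² = 16, b² = 20.
a = 4. Vertices at (h, k ± a).

(5, -16) and (5, -8)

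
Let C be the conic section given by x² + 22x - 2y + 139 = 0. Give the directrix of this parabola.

y = 17/2

Only x is squared. Complete the square in x: (x + 11)² = 2(y - 9).
Vertex (-11, 9); 4p = 2 so p = 1/2. Opens up.
Directrix is the horizontal line y = k − p = 9 − (1/2) = 17/2.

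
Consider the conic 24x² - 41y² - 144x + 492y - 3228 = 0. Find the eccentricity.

e = √2665/41

Collect terms: 24(x² - 6x) -41(y² - 12y) = 3228
Complete the square: 24(x - 3)² -41(y - 6)² = 3228 + 216 - 1476 = 1968
Dividing both sides by 1968: (x - 3)²/82 - (y - 6)²/48 = 1
Hyperbola, center (3, 6), transverse axis horizontal; a² = 82, b² = 48.
c² = a² + b² = 130, so c = √130.
e = c/a = √130/√82 = √2665/41.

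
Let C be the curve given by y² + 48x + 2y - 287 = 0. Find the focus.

Only y is squared. Complete the square in y: (y + 1)² = -48(x - 6).
Vertex (6, -1); 4p = -48 so p = -12. Opens left.
Focus is p units from the vertex along the axis: (h + p, k).

(-6, -1)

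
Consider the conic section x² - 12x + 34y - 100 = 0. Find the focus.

Only x is squared. Complete the square in x: (x - 6)² = -34(y - 4).
Vertex (6, 4); 4p = -34 so p = -17/2. Opens down.
Focus is p units from the vertex along the axis: (h, k + p).

(6, -9/2)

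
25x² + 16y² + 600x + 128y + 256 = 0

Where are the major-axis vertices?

(-12, -19) and (-12, 11)

Rearranging, 25(x² + 24x) + 16(y² + 8y) = -256.
Complete the square in x and y: 25(x + 12)² + 16(y + 4)² = -256 + 3600 + 256 = 3600
Divide through by 3600 to get (x + 12)²/144 + (y + 4)²/225 = 1.
Ellipse, center (-12, -4), major axis vertical; a² = 225, b² = 144.
a = 15. Vertices at (h, k ± a).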